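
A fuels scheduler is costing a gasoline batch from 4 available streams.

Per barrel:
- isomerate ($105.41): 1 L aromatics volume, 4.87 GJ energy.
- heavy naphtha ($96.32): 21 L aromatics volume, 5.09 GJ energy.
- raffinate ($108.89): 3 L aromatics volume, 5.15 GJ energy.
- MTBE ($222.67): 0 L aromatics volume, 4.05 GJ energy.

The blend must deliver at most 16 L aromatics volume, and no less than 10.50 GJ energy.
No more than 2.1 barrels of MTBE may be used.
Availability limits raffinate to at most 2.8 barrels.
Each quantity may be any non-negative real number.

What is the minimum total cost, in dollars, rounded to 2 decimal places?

Set it up as a linear program. Let x1 = barrels of isomerate, x2 = barrels of heavy naphtha, x3 = barrels of raffinate, x4 = barrels of MTBE.
Minimize 105.41x1 + 96.32x2 + 108.89x3 + 222.67x4 with:
  1x1 + 21x2 + 3x3 ≤ 16   (aromatics volume)
  4.87x1 + 5.09x2 + 5.15x3 + 4.05x4 ≥ 10.5   (energy)
  x4 ≤ 2.1
  x3 ≤ 2.8
  x1, x2, x3, x4 ≥ 0.
At the optimum only heavy naphtha, raffinate are positive (isomerate, MTBE = 0). There the aromatics volume and energy constraints are tight.
Solving gives x2 = 0.54802, x3 = 1.4972.
Objective = 96.32·0.54802 + 108.89·1.4972 = 215.8154.

$215.82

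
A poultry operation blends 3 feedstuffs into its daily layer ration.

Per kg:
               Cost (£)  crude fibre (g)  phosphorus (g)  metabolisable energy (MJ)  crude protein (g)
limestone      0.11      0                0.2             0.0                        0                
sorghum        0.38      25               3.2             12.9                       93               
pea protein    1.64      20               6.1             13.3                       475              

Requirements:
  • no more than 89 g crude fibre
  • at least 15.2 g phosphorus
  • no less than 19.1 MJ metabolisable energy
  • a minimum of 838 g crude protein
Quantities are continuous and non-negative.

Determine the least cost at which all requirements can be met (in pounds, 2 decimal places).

£3.02

Set it up as a linear program. Let x1 = kg of limestone, x2 = kg of sorghum, x3 = kg of pea protein.
Minimise 0.11x1 + 0.38x2 + 1.64x3 with:
  25x2 + 20x3 ≤ 89   (crude fibre)
  0.2x1 + 3.2x2 + 6.1x3 ≥ 15.2   (phosphorus)
  12.9x2 + 13.3x3 ≥ 19.1   (metabolisable energy)
  93x2 + 475x3 ≥ 838   (crude protein)
  x1, x2, x3 ≥ 0.
At the optimum only sorghum, pea protein are positive (limestone = 0). Binding constraints: phosphorus and crude protein.
So sorghum = 2.213 kg, pea protein = 1.331 kg.
Total cost: 0.38·2.213 + 1.64·1.331 = 3.0238.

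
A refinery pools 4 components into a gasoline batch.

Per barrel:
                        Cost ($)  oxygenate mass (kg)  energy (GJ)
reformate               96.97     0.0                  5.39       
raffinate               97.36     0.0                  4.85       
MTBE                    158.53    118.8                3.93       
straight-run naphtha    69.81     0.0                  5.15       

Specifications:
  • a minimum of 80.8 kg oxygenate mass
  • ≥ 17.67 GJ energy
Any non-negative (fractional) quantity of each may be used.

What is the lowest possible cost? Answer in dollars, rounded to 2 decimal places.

Let x1 = barrels of reformate, x2 = barrels of raffinate, x3 = barrels of MTBE, x4 = barrels of straight-run naphtha.
min 96.97x1 + 97.36x2 + 158.53x3 + 69.81x4 subject to:
  118.8x3 ≥ 80.8   (oxygenate mass)
  5.39x1 + 4.85x2 + 3.93x3 + 5.15x4 ≥ 17.67   (energy)
  x1, x2, x3, x4 ≥ 0.
At the optimum only MTBE, straight-run naphtha are positive (reformate, raffinate = 0). The oxygenate mass and energy requirements are met with equality.
That vertex is x3 = 0.68013, x4 = 2.9121.
Total cost: 158.53·0.68013 + 69.81·2.9121 = 311.1147.

$311.11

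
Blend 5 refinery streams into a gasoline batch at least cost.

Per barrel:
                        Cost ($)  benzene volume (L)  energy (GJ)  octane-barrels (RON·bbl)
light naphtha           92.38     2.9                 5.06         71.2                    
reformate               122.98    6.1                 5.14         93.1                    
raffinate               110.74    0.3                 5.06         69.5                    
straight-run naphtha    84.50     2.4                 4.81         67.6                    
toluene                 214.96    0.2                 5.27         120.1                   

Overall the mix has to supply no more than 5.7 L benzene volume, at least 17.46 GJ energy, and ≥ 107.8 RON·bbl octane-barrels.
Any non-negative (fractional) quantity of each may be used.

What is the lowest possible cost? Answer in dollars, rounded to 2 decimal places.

Let x1 = barrels of light naphtha, x2 = barrels of reformate, x3 = barrels of raffinate, x4 = barrels of straight-run naphtha, x5 = barrels of toluene.
min 92.38x1 + 122.98x2 + 110.74x3 + 84.5x4 + 214.96x5 s.t.:
  2.9x1 + 6.1x2 + 0.3x3 + 2.4x4 + 0.2x5 ≤ 5.7   (benzene volume)
  5.06x1 + 5.14x2 + 5.06x3 + 4.81x4 + 5.27x5 ≥ 17.46   (energy)
  71.2x1 + 93.1x2 + 69.5x3 + 67.6x4 + 120.1x5 ≥ 107.8   (octane-barrels)
  x1, x2, x3, x4, x5 ≥ 0.
The minimum-cost mix takes nothing from light naphtha, reformate, toluene — only raffinate, straight-run naphtha. There the benzene volume and energy constraints are tight.
Optimal quantities: raffinate = 1.3538 barrels, straight-run naphtha = 2.2058 barrels.
Hence cost = 110.74·1.3538 + 84.5·2.2058 = $336.3099.

$336.31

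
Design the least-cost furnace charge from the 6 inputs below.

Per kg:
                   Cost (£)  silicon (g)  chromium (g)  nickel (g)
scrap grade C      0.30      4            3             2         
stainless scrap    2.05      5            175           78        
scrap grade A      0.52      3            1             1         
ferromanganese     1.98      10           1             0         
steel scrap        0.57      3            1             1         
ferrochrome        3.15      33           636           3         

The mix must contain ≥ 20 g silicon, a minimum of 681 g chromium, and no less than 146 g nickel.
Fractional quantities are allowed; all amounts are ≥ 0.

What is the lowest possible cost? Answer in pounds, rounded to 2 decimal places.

£5.56

Let x1 = kg of scrap grade C, x2 = kg of stainless scrap, x3 = kg of scrap grade A, x4 = kg of ferromanganese, x5 = kg of steel scrap, x6 = kg of ferrochrome.
Minimise 0.3x1 + 2.05x2 + 0.52x3 + 1.98x4 + 0.57x5 + 3.15x6 s.t.:
  4x1 + 5x2 + 3x3 + 10x4 + 3x5 + 33x6 ≥ 20   (silicon)
  3x1 + 175x2 + 1x3 + 1x4 + 1x5 + 636x6 ≥ 681   (chromium)
  2x1 + 78x2 + 1x3 + 1x5 + 3x6 ≥ 146   (nickel)
  x1, x2, x3, x4, x5, x6 ≥ 0.
The optimal basis is {stainless scrap, ferrochrome}; scrap grade C, scrap grade A, ferromanganese, steel scrap drop out. Binding constraints: chromium and nickel.
Solving gives x2 = 1.85, x6 = 0.5617.
Hence cost = 2.05·1.85 + 3.15·0.5617 = £5.5619.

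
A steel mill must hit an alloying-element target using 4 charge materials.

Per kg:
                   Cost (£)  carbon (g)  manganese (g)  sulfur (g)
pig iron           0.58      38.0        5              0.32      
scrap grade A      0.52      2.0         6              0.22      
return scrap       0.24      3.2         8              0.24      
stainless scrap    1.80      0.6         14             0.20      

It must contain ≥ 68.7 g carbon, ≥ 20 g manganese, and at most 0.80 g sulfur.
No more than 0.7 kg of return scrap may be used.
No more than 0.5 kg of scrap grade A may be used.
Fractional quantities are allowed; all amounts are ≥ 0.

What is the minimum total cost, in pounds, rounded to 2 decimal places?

£1.96

Treat it as an LP. Let x1 = kg of pig iron, x2 = kg of scrap grade A, x3 = kg of return scrap, x4 = kg of stainless scrap.
Minimize 0.58x1 + 0.52x2 + 0.24x3 + 1.8x4 subject to:
  38x1 + 2x2 + 3.2x3 + 0.6x4 ≥ 68.7   (carbon)
  5x1 + 6x2 + 8x3 + 14x4 ≥ 20   (manganese)
  0.32x1 + 0.22x2 + 0.24x3 + 0.2x4 ≤ 0.8   (sulfur)
  x3 ≤ 0.7
  x2 ≤ 0.5
  x1, x2, x3, x4 ≥ 0.
The cheapest feasible vertex uses only pig iron, return scrap, stainless scrap; scrap grade A is not used. The carbon, manganese, sulfur requirements are met with equality.
Solving gives x1 = 1.747, x3 = 0.6359, x4 = 0.4412.
Total cost: 0.58·1.747 + 0.24·0.6359 + 1.8·0.4412 = 1.9600.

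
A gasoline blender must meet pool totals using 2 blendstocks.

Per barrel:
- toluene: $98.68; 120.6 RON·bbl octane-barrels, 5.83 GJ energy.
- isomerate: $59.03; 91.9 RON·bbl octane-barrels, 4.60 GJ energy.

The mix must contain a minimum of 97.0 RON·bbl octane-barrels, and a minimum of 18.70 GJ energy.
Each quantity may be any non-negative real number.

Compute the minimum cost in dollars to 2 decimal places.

$239.97

Let x1 = barrels of toluene, x2 = barrels of isomerate.
Minimize 98.68x1 + 59.03x2 s.t.:
  120.6x1 + 91.9x2 ≥ 97   (octane-barrels)
  5.83x1 + 4.6x2 ≥ 18.7   (energy)
  x1, x2 ≥ 0.
The cheapest feasible vertex uses only isomerate; toluene is not used. Binding constraint: energy.
That vertex is x2 = 4.0652.
Cost = 59.03·4.0652 = 239.9688.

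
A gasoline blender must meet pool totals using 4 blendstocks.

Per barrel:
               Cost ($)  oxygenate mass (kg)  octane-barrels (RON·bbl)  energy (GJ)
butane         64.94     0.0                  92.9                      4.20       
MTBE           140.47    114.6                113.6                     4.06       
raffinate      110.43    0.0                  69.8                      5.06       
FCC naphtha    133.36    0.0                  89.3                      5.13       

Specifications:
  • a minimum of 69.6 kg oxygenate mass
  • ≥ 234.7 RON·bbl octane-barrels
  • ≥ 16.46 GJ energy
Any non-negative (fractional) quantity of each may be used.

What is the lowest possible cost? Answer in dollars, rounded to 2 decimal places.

Let x1 = barrels of butane, x2 = barrels of MTBE, x3 = barrels of raffinate, x4 = barrels of FCC naphtha.
min 64.94x1 + 140.47x2 + 110.43x3 + 133.36x4 with:
  114.6x2 ≥ 69.6   (oxygenate mass)
  92.9x1 + 113.6x2 + 69.8x3 + 89.3x4 ≥ 234.7   (octane-barrels)
  4.2x1 + 4.06x2 + 5.06x3 + 5.13x4 ≥ 16.46   (energy)
  x1, x2, x3, x4 ≥ 0.
The cheapest feasible vertex uses only butane, MTBE; raffinate, FCC naphtha are not used. There the oxygenate mass and energy constraints are tight.
Solving gives x1 = 3.332, x2 = 0.6073.
Objective = 64.94·3.332 + 140.47·0.6073 = 301.6875.

$301.69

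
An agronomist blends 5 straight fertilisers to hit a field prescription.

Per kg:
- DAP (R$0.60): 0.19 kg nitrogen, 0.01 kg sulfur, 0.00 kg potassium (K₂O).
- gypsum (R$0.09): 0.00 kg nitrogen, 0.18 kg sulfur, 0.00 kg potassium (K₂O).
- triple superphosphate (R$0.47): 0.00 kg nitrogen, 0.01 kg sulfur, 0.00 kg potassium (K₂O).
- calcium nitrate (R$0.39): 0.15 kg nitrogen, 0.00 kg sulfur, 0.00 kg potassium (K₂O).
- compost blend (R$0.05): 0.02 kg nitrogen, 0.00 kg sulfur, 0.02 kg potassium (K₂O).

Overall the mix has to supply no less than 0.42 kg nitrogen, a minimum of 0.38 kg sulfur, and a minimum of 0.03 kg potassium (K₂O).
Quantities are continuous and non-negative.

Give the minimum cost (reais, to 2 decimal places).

Set it up as a linear program. Let x1 = kg of DAP, x2 = kg of gypsum, x3 = kg of triple superphosphate, x4 = kg of calcium nitrate, x5 = kg of compost blend.
min 0.6x1 + 0.09x2 + 0.47x3 + 0.39x4 + 0.05x5 with:
  0.19x1 + 0.15x4 + 0.02x5 ≥ 0.42   (nitrogen)
  0.01x1 + 0.18x2 + 0.01x3 ≥ 0.38   (sulfur)
  0.02x5 ≥ 0.03   (potassium (K₂O))
  x1, x2, x3, x4, x5 ≥ 0.
The cheapest feasible vertex uses only gypsum, compost blend; DAP, triple superphosphate, calcium nitrate are not used. The nitrogen and sulfur requirements are met with equality.
Optimal quantities: gypsum = 2.111 kg, compost blend = 21 kg.
Total cost: 0.09·2.111 + 0.05·21 = 1.2400.

R$1.24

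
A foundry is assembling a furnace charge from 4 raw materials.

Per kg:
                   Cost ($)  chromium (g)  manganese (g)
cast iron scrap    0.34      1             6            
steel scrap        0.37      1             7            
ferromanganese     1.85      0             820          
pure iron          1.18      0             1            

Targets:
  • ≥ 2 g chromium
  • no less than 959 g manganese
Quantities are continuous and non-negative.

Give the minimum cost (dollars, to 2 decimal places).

Treat it as an LP. Let x1 = kg of cast iron scrap, x2 = kg of steel scrap, x3 = kg of ferromanganese, x4 = kg of pure iron.
min 0.34x1 + 0.37x2 + 1.85x3 + 1.18x4 subject to:
  1x1 + 1x2 ≥ 2   (chromium)
  6x1 + 7x2 + 820x3 + 1x4 ≥ 959   (manganese)
  x1, x2, x3, x4 ≥ 0.
The cheapest feasible vertex uses only cast iron scrap, ferromanganese; steel scrap, pure iron are not used. Binding constraints: chromium and manganese.
That vertex is x1 = 2, x3 = 1.155.
Hence cost = 0.34·2 + 1.85·1.155 = $2.8168.

$2.82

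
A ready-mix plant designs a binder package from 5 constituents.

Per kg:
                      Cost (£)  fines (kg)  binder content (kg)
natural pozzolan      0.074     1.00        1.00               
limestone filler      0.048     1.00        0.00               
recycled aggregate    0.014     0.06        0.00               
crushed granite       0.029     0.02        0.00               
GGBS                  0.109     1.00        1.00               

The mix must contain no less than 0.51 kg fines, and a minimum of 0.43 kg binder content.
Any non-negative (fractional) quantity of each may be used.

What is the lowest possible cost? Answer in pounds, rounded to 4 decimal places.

£0.0357

Let x1 = kg of natural pozzolan, x2 = kg of limestone filler, x3 = kg of recycled aggregate, x4 = kg of crushed granite, x5 = kg of GGBS.
min 0.074x1 + 0.048x2 + 0.014x3 + 0.029x4 + 0.109x5 with:
  1x1 + 1x2 + 0.06x3 + 0.02x4 + 1x5 ≥ 0.51   (fines)
  1x1 + 1x5 ≥ 0.43   (binder content)
  x1, x2, x3, x4, x5 ≥ 0.
At the optimum only natural pozzolan, limestone filler are positive (recycled aggregate, crushed granite, GGBS = 0). Binding constraints: fines and binder content.
Optimal quantities: natural pozzolan = 0.43 kg, limestone filler = 0.08 kg.
Total cost: 0.074·0.43 + 0.048·0.08 = 0.035660.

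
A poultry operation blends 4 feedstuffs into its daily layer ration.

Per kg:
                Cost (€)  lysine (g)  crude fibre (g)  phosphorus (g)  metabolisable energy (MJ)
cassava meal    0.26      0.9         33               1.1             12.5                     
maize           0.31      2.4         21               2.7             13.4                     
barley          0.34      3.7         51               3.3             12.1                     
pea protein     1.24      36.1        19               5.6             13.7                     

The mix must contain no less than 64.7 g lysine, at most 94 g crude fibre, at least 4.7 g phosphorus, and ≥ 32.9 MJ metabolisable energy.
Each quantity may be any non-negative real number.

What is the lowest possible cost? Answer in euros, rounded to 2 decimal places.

€2.37

Let x1 = kg of cassava meal, x2 = kg of maize, x3 = kg of barley, x4 = kg of pea protein.
Minimize 0.26x1 + 0.31x2 + 0.34x3 + 1.24x4 subject to:
  0.9x1 + 2.4x2 + 3.7x3 + 36.1x4 ≥ 64.7   (lysine)
  33x1 + 21x2 + 51x3 + 19x4 ≤ 94   (crude fibre)
  1.1x1 + 2.7x2 + 3.3x3 + 5.6x4 ≥ 4.7   (phosphorus)
  12.5x1 + 13.4x2 + 12.1x3 + 13.7x4 ≥ 32.9   (metabolisable energy)
  x1, x2, x3, x4 ≥ 0.
The cheapest feasible vertex uses only maize, pea protein; cassava meal, barley are not used. There the lysine and metabolisable energy constraints are tight.
So maize = 0.6683 kg, pea protein = 1.748 kg.
Total cost: 0.31·0.6683 + 1.24·1.748 = 2.3747.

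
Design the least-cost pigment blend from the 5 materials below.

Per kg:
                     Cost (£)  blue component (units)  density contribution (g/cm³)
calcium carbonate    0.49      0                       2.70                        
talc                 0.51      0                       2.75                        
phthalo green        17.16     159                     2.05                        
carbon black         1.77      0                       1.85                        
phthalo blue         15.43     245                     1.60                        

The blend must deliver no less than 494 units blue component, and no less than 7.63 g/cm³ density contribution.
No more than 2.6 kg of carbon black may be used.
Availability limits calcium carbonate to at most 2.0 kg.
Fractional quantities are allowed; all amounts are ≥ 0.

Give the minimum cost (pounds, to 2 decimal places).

£31.91

Let x1 = kg of calcium carbonate, x2 = kg of talc, x3 = kg of phthalo green, x4 = kg of carbon black, x5 = kg of phthalo blue.
Minimize 0.49x1 + 0.51x2 + 17.16x3 + 1.77x4 + 15.43x5 with:
  159x3 + 245x5 ≥ 494   (blue component)
  2.7x1 + 2.75x2 + 2.05x3 + 1.85x4 + 1.6x5 ≥ 7.63   (density contribution)
  x4 ≤ 2.6
  x1 ≤ 2
  x1, x2, x3, x4, x5 ≥ 0.
The minimum-cost mix takes nothing from talc, phthalo green, carbon black — only calcium carbonate, phthalo blue. The blue component and density contribution requirements are met with equality.
That vertex is x1 = 1.631, x5 = 2.016.
Total cost: 0.49·1.631 + 15.43·2.016 = 31.9061.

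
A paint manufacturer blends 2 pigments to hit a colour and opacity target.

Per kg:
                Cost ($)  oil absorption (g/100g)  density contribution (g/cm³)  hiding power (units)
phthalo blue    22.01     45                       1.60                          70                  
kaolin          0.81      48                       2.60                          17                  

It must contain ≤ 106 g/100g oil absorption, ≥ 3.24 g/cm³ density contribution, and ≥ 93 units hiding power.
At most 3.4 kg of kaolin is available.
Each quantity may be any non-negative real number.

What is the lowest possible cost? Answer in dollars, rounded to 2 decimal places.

$23.59

Let x1 = kg of phthalo blue, x2 = kg of kaolin.
min 22.01x1 + 0.81x2 s.t.:
  45x1 + 48x2 ≤ 106   (oil absorption)
  1.6x1 + 2.6x2 ≥ 3.24   (density contribution)
  70x1 + 17x2 ≥ 93   (hiding power)
  x2 ≤ 3.4
  x1, x2 ≥ 0.
Both inputs are positive at the optimum. Binding constraints: oil absorption and hiding power.
Optimal quantities: phthalo blue = 1.026 kg, kaolin = 1.247 kg.
Cost = 22.01·1.026 + 0.81·1.247 = 23.5923.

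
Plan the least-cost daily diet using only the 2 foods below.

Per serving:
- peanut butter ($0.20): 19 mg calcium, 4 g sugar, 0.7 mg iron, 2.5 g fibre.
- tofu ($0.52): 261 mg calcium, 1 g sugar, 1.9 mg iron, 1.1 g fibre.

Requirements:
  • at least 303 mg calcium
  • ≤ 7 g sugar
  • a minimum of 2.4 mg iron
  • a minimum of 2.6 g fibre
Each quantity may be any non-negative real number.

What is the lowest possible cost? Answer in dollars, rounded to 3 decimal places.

Let x1 = servings of peanut butter, x2 = servings of tofu.
Minimize 0.2x1 + 0.52x2 with:
  19x1 + 261x2 ≥ 303   (calcium)
  4x1 + 1x2 ≤ 7   (sugar)
  0.7x1 + 1.9x2 ≥ 2.4   (iron)
  2.5x1 + 1.1x2 ≥ 2.6   (fibre)
  x1, x2 ≥ 0.
Both inputs are positive at the optimum. The calcium and fibre requirements are met with equality.
That vertex is x1 = 0.5467, x2 = 1.121.
Cost = 0.2·0.5467 + 0.52·1.121 = 0.69226.

$0.692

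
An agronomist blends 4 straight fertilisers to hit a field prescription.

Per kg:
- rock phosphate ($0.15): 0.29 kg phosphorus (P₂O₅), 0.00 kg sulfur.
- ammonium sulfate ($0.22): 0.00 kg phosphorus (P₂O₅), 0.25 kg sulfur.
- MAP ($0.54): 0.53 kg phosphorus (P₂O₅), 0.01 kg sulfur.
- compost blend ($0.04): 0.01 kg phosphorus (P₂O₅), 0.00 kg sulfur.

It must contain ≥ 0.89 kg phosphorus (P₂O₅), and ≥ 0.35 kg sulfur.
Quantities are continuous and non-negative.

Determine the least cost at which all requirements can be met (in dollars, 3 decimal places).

Set it up as a linear program. Let x1 = kg of rock phosphate, x2 = kg of ammonium sulfate, x3 = kg of MAP, x4 = kg of compost blend.
Minimise 0.15x1 + 0.22x2 + 0.54x3 + 0.04x4 with:
  0.29x1 + 0.53x3 + 0.01x4 ≥ 0.89   (phosphorus (P₂O₅))
  0.25x2 + 0.01x3 ≥ 0.35   (sulfur)
  x1, x2, x3, x4 ≥ 0.
The minimum-cost mix takes nothing from MAP, compost blend — only rock phosphate, ammonium sulfate. The phosphorus (P₂O₅) and sulfur requirements are met with equality.
Solving gives x1 = 3.069, x2 = 1.4.
Cost = 0.15·3.069 + 0.22·1.4 = 0.76835.

$0.768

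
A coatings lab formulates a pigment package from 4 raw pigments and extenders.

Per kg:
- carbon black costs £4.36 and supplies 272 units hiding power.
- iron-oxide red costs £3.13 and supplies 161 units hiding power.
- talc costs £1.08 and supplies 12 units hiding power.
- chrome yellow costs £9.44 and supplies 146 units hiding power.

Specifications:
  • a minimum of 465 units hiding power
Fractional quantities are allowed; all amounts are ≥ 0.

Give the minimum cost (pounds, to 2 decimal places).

Let x1 = kg of carbon black, x2 = kg of iron-oxide red, x3 = kg of talc, x4 = kg of chrome yellow.
min 4.36x1 + 3.13x2 + 1.08x3 + 9.44x4 subject to:
  272x1 + 161x2 + 12x3 + 146x4 ≥ 465   (hiding power)
  x1, x2, x3, x4 ≥ 0.
The minimum-cost mix takes nothing from iron-oxide red, talc, chrome yellow — only carbon black. There the hiding power constraint is tight.
Solving gives x1 = 1.7096.
Cost = 4.36·1.7096 = 7.4539.

£7.45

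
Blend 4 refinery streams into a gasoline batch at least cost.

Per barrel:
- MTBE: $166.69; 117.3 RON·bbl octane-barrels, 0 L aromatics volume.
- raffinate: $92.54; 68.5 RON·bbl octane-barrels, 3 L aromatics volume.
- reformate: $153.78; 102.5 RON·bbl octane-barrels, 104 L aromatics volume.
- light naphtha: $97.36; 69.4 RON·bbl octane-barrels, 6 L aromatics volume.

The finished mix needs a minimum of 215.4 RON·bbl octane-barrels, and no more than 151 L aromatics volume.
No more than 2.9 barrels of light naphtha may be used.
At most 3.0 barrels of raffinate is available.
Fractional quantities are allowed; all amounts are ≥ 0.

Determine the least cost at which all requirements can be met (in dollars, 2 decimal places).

Let x1 = barrels of MTBE, x2 = barrels of raffinate, x3 = barrels of reformate, x4 = barrels of light naphtha.
min 166.69x1 + 92.54x2 + 153.78x3 + 97.36x4 subject to:
  117.3x1 + 68.5x2 + 102.5x3 + 69.4x4 ≥ 215.4   (octane-barrels)
  3x2 + 104x3 + 6x4 ≤ 151   (aromatics volume)
  x4 ≤ 2.9
  x2 ≤ 3
  x1, x2, x3, x4 ≥ 0.
The minimum-cost mix takes nothing from MTBE, reformate — only raffinate, light naphtha. The octane-barrels and the raffinate cap requirements are met with equality.
Optimal quantities: raffinate = 3 barrels, light naphtha = 0.1427 barrels.
Cost = 92.54·3 + 97.36·0.1427 = 291.5133.

$291.51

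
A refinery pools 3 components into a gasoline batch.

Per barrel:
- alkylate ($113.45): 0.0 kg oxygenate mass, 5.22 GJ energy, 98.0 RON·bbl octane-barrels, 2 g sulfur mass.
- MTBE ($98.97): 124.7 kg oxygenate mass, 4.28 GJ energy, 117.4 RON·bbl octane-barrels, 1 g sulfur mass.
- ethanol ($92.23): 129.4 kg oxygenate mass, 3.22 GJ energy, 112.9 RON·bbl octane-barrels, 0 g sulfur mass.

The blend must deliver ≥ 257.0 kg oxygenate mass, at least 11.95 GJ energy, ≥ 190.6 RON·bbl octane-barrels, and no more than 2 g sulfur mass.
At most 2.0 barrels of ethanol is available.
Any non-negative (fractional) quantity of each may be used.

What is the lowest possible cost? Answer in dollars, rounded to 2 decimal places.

$295.04

Let x1 = barrels of alkylate, x2 = barrels of MTBE, x3 = barrels of ethanol.
Minimize 113.45x1 + 98.97x2 + 92.23x3 s.t.:
  124.7x2 + 129.4x3 ≥ 257   (oxygenate mass)
  5.22x1 + 4.28x2 + 3.22x3 ≥ 11.95   (energy)
  98x1 + 117.4x2 + 112.9x3 ≥ 190.6   (octane-barrels)
  2x1 + 1x2 ≤ 2   (sulfur mass)
  x3 ≤ 2
  x1, x2, x3 ≥ 0.
The optimal basis is {MTBE, ethanol}; alkylate drops out. Binding constraints: energy and sulfur mass.
Solving gives x2 = 2, x3 = 1.0528.
Total cost: 98.97·2 + 92.23·1.0528 = 295.0397.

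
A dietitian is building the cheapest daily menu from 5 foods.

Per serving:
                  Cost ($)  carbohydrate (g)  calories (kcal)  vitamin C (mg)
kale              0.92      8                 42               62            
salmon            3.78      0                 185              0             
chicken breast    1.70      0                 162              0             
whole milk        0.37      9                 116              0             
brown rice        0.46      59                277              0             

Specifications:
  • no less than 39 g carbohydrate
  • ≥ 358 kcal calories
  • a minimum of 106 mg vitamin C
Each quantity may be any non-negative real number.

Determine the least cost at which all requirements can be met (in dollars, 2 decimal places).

This is a linear program. Let x1 = servings of kale, x2 = servings of salmon, x3 = servings of chicken breast, x4 = servings of whole milk, x5 = servings of brown rice.
min 0.92x1 + 3.78x2 + 1.7x3 + 0.37x4 + 0.46x5 s.t.:
  8x1 + 9x4 + 59x5 ≥ 39   (carbohydrate)
  42x1 + 185x2 + 162x3 + 116x4 + 277x5 ≥ 358   (calories)
  62x1 ≥ 106   (vitamin C)
  x1, x2, x3, x4, x5 ≥ 0.
The minimum-cost mix takes nothing from salmon, chicken breast, whole milk — only kale, brown rice. Binding constraints: calories and vitamin C.
So kale = 1.71 servings, brown rice = 1.033 servings.
Cost = 0.92·1.71 + 0.46·1.033 = 2.0484.

$2.05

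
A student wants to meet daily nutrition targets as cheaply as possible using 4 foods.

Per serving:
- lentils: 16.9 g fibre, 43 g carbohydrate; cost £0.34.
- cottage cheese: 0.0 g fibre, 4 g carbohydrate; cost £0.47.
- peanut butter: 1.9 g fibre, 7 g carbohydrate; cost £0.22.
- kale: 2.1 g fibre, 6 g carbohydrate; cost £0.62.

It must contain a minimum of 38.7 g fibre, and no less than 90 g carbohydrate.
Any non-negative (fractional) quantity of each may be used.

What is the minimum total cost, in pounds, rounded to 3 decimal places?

£0.779

Set it up as a linear program. Let x1 = servings of lentils, x2 = servings of cottage cheese, x3 = servings of peanut butter, x4 = servings of kale.
min 0.34x1 + 0.47x2 + 0.22x3 + 0.62x4 with:
  16.9x1 + 1.9x3 + 2.1x4 ≥ 38.7   (fibre)
  43x1 + 4x2 + 7x3 + 6x4 ≥ 90   (carbohydrate)
  x1, x2, x3, x4 ≥ 0.
The optimal basis is {lentils}; cottage cheese, peanut butter, kale drop out. The fibre requirement is met with equality.
Optimal quantities: lentils = 2.29 servings.
Total cost: 0.34·2.29 = 0.77860.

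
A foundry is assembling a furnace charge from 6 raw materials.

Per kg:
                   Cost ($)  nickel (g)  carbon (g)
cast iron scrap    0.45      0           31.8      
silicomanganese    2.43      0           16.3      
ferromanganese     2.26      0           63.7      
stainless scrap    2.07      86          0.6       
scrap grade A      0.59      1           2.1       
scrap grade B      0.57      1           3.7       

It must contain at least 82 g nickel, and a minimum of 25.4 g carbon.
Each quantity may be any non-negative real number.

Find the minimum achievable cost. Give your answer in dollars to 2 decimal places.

$2.33

Let x1 = kg of cast iron scrap, x2 = kg of silicomanganese, x3 = kg of ferromanganese, x4 = kg of stainless scrap, x5 = kg of scrap grade A, x6 = kg of scrap grade B.
Minimize 0.45x1 + 2.43x2 + 2.26x3 + 2.07x4 + 0.59x5 + 0.57x6 with:
  86x4 + 1x5 + 1x6 ≥ 82   (nickel)
  31.8x1 + 16.3x2 + 63.7x3 + 0.6x4 + 2.1x5 + 3.7x6 ≥ 25.4   (carbon)
  x1, x2, x3, x4, x5, x6 ≥ 0.
The optimal basis is {cast iron scrap, stainless scrap}; silicomanganese, ferromanganese, scrap grade A, scrap grade B drop out. There the nickel and carbon constraints are tight.
Optimal quantities: cast iron scrap = 0.7808 kg, stainless scrap = 0.9535 kg.
Objective = 0.45·0.7808 + 2.07·0.9535 = 2.3251.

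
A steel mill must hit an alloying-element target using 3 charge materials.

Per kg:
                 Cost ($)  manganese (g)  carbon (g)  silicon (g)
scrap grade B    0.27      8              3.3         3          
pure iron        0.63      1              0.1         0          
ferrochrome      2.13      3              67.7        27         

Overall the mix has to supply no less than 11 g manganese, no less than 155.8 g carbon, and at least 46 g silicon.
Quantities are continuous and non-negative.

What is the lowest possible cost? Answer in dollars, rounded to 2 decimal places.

Let x1 = kg of scrap grade B, x2 = kg of pure iron, x3 = kg of ferrochrome.
Minimise 0.27x1 + 0.63x2 + 2.13x3 subject to:
  8x1 + 1x2 + 3x3 ≥ 11   (manganese)
  3.3x1 + 0.1x2 + 67.7x3 ≥ 155.8   (carbon)
  3x1 + 27x3 ≥ 46   (silicon)
  x1, x2, x3 ≥ 0.
At the optimum only scrap grade B, ferrochrome are positive (pure iron = 0). There the manganese and carbon constraints are tight.
That vertex is x1 = 0.5215, x3 = 2.276.
Total cost: 0.27·0.5215 + 2.13·2.276 = 4.9887.

$4.99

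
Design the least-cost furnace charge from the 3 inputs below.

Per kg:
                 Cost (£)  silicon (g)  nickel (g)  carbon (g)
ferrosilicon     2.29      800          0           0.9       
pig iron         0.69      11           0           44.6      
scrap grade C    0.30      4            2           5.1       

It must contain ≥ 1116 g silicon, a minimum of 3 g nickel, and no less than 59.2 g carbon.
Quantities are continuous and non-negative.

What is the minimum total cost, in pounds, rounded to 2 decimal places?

£4.37

Let x1 = kg of ferrosilicon, x2 = kg of pig iron, x3 = kg of scrap grade C.
Minimise 2.29x1 + 0.69x2 + 0.3x3 with:
  800x1 + 11x2 + 4x3 ≥ 1116   (silicon)
  2x3 ≥ 3   (nickel)
  0.9x1 + 44.6x2 + 5.1x3 ≥ 59.2   (carbon)
  x1, x2, x3 ≥ 0.
The optimal mix uses every input. There the silicon, nickel, carbon constraints are tight.
Optimal quantities: ferrosilicon = 1.372 kg, pig iron = 1.128 kg, scrap grade C = 1.5 kg.
Total cost: 2.29·1.372 + 0.69·1.128 + 0.3·1.5 = 4.3702.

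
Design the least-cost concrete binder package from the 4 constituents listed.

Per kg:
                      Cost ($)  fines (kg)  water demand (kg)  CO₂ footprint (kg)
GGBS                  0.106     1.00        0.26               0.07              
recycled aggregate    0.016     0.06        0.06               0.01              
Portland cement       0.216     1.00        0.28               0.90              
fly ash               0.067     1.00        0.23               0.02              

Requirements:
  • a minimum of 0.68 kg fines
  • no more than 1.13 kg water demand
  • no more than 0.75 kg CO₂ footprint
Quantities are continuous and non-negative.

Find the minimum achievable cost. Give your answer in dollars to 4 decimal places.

Treat it as an LP. Let x1 = kg of GGBS, x2 = kg of recycled aggregate, x3 = kg of Portland cement, x4 = kg of fly ash.
min 0.106x1 + 0.016x2 + 0.216x3 + 0.067x4 with:
  1x1 + 0.06x2 + 1x3 + 1x4 ≥ 0.68   (fines)
  0.26x1 + 0.06x2 + 0.28x3 + 0.23x4 ≤ 1.13   (water demand)
  0.07x1 + 0.01x2 + 0.9x3 + 0.02x4 ≤ 0.75   (CO₂ footprint)
  x1, x2, x3, x4 ≥ 0.
The cheapest feasible vertex uses only fly ash; GGBS, recycled aggregate, Portland cement are not used. The fines requirement is met with equality.
Optimal quantities: fly ash = 0.68 kg.
Total cost: 0.067·0.68 = 0.045560.

$0.0456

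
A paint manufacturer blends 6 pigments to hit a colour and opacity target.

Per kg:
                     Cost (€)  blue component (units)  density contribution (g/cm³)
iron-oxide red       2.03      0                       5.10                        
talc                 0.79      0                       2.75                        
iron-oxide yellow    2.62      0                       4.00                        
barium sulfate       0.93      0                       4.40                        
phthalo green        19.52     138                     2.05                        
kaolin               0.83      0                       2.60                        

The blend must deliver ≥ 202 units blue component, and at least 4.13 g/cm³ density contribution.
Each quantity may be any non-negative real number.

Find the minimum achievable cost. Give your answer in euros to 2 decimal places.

Let x1 = kg of iron-oxide red, x2 = kg of talc, x3 = kg of iron-oxide yellow, x4 = kg of barium sulfate, x5 = kg of phthalo green, x6 = kg of kaolin.
Minimise 2.03x1 + 0.79x2 + 2.62x3 + 0.93x4 + 19.52x5 + 0.83x6 with:
  138x5 ≥ 202   (blue component)
  5.1x1 + 2.75x2 + 4x3 + 4.4x4 + 2.05x5 + 2.6x6 ≥ 4.13   (density contribution)
  x1, x2, x3, x4, x5, x6 ≥ 0.
At the optimum only barium sulfate, phthalo green are positive (iron-oxide red, talc, iron-oxide yellow, kaolin = 0). There the blue component and density contribution constraints are tight.
Optimal quantities: barium sulfate = 0.25665 kg, phthalo green = 1.4638 kg.
Objective = 0.93·0.25665 + 19.52·1.4638 = 28.8121.

€28.81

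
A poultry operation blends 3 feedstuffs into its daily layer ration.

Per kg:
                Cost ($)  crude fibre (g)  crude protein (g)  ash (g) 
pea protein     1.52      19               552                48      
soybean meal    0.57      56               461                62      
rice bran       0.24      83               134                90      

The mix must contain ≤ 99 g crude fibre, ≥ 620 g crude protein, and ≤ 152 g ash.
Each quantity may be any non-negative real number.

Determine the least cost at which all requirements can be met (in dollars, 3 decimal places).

Let x1 = kg of pea protein, x2 = kg of soybean meal, x3 = kg of rice bran.
Minimize 1.52x1 + 0.57x2 + 0.24x3 subject to:
  19x1 + 56x2 + 83x3 ≤ 99   (crude fibre)
  552x1 + 461x2 + 134x3 ≥ 620   (crude protein)
  48x1 + 62x2 + 90x3 ≤ 152   (ash)
  x1, x2, x3 ≥ 0.
The cheapest feasible vertex uses only soybean meal; pea protein, rice bran are not used. The crude protein requirement is met with equality.
Optimal quantities: soybean meal = 1.345 kg.
Cost = 0.57·1.345 = 0.76665.

$0.767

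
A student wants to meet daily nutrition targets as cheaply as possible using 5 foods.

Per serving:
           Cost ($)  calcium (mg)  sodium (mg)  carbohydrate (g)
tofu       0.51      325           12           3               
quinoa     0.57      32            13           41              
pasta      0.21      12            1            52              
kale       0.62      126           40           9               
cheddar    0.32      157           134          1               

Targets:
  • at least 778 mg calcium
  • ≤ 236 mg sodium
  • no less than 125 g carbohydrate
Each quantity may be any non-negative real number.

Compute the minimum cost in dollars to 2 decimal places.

Set it up as a linear program. Let x1 = servings of tofu, x2 = servings of quinoa, x3 = servings of pasta, x4 = servings of kale, x5 = servings of cheddar.
Minimise 0.51x1 + 0.57x2 + 0.21x3 + 0.62x4 + 0.32x5 subject to:
  325x1 + 32x2 + 12x3 + 126x4 + 157x5 ≥ 778   (calcium)
  12x1 + 13x2 + 1x3 + 40x4 + 134x5 ≤ 236   (sodium)
  3x1 + 41x2 + 52x3 + 9x4 + 1x5 ≥ 125   (carbohydrate)
  x1, x2, x3, x4, x5 ≥ 0.
At the optimum only tofu, pasta are positive (quinoa, kale, cheddar = 0). The calcium and carbohydrate requirements are met with equality.
Optimal quantities: tofu = 2.31 servings, pasta = 2.2706 servings.
Cost = 0.51·2.31 + 0.21·2.2706 = 1.6549.

$1.65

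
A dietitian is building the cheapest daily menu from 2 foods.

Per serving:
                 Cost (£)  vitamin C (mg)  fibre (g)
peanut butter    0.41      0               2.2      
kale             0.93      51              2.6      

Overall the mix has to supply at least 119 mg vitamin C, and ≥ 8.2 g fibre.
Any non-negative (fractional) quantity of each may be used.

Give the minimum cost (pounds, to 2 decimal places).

£2.57

Let x1 = servings of peanut butter, x2 = servings of kale.
Minimise 0.41x1 + 0.93x2 subject to:
  51x2 ≥ 119   (vitamin C)
  2.2x1 + 2.6x2 ≥ 8.2   (fibre)
  x1, x2 ≥ 0.
Both inputs are positive at the optimum. The vitamin C and fibre requirements are met with equality.
So peanut butter = 0.9697 servings, kale = 2.333 servings.
Total cost: 0.41·0.9697 + 0.93·2.333 = 2.5673.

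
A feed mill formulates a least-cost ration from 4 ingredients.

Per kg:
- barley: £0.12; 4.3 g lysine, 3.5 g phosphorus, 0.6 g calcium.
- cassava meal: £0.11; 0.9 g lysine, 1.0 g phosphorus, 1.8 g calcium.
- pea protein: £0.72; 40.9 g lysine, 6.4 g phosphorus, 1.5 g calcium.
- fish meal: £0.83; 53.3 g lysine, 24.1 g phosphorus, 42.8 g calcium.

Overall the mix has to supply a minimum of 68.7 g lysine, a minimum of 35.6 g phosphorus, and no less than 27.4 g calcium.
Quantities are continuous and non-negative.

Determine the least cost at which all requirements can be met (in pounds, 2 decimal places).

This is a linear program. Let x1 = kg of barley, x2 = kg of cassava meal, x3 = kg of pea protein, x4 = kg of fish meal.
Minimise 0.12x1 + 0.11x2 + 0.72x3 + 0.83x4 s.t.:
  4.3x1 + 0.9x2 + 40.9x3 + 53.3x4 ≥ 68.7   (lysine)
  3.5x1 + 1x2 + 6.4x3 + 24.1x4 ≥ 35.6   (phosphorus)
  0.6x1 + 1.8x2 + 1.5x3 + 42.8x4 ≥ 27.4   (calcium)
  x1, x2, x3, x4 ≥ 0.
The minimum-cost mix takes nothing from cassava meal, pea protein — only barley, fish meal. The lysine and phosphorus requirements are met with equality.
Solving gives x1 = 2.916, x4 = 1.054.
Cost = 0.12·2.916 + 0.83·1.054 = 1.2247.

£1.22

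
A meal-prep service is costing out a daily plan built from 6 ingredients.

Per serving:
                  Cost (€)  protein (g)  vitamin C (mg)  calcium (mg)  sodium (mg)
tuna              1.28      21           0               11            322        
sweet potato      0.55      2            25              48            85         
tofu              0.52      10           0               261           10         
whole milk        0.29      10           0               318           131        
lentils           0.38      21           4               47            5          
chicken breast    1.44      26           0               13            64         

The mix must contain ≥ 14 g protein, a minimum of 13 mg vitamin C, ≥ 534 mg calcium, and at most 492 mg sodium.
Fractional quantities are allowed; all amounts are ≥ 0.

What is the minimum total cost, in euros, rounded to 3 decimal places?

This is a linear program. Let x1 = servings of tuna, x2 = servings of sweet potato, x3 = servings of tofu, x4 = servings of whole milk, x5 = servings of lentils, x6 = servings of chicken breast.
min 1.28x1 + 0.55x2 + 0.52x3 + 0.29x4 + 0.38x5 + 1.44x6 subject to:
  21x1 + 2x2 + 10x3 + 10x4 + 21x5 + 26x6 ≥ 14   (protein)
  25x2 + 4x5 ≥ 13   (vitamin C)
  11x1 + 48x2 + 261x3 + 318x4 + 47x5 + 13x6 ≥ 534   (calcium)
  322x1 + 85x2 + 10x3 + 131x4 + 5x5 + 64x6 ≤ 492   (sodium)
  x1, x2, x3, x4, x5, x6 ≥ 0.
At the optimum only sweet potato, whole milk are positive (tuna, tofu, lentils, chicken breast = 0). Binding constraints: vitamin C and calcium.
Solving gives x2 = 0.52, x4 = 1.601.
Objective = 0.55·0.52 + 0.29·1.601 = 0.75029.

€0.750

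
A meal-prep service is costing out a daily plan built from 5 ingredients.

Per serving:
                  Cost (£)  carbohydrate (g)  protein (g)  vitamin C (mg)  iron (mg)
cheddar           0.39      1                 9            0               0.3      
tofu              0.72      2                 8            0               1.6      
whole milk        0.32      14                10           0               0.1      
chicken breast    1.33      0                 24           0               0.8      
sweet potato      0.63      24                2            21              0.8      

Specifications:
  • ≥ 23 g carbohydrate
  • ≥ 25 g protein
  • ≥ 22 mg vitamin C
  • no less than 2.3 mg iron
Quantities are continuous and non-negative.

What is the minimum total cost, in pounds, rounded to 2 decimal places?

Let x1 = servings of cheddar, x2 = servings of tofu, x3 = servings of whole milk, x4 = servings of chicken breast, x5 = servings of sweet potato.
min 0.39x1 + 0.72x2 + 0.32x3 + 1.33x4 + 0.63x5 s.t.:
  1x1 + 2x2 + 14x3 + 24x5 ≥ 23   (carbohydrate)
  9x1 + 8x2 + 10x3 + 24x4 + 2x5 ≥ 25   (protein)
  21x5 ≥ 22   (vitamin C)
  0.3x1 + 1.6x2 + 0.1x3 + 0.8x4 + 0.8x5 ≥ 2.3   (iron)
  x1, x2, x3, x4, x5 ≥ 0.
The minimum-cost mix takes nothing from cheddar, chicken breast — only tofu, whole milk, sweet potato. The protein, vitamin C, iron requirements are met with equality.
Optimal quantities: tofu = 0.8111 servings, whole milk = 1.642 servings, sweet potato = 1.048 servings.
Hence cost = 0.72·0.8111 + 0.32·1.642 + 0.63·1.048 = £1.7697.

£1.77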